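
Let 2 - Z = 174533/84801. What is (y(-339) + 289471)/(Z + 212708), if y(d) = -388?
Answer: 24514527483/18037846177 ≈ 1.3591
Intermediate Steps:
Z = -4931/84801 (Z = 2 - 174533/84801 = -4931/84801 ≈ -0.058148)
(y(-339) + 289471)/(Z + 212708) = (-388 + 289471)/(-4931/84801 + 212708) = 289083/(18037846177/84801) = 289083*(84801/18037846177) = 24514527483/18037846177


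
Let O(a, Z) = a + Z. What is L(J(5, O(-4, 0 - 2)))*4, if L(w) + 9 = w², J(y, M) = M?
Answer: 108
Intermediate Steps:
O(a, Z) = Z + a
L(w) = -9 + w²
L(J(5, O(-4, 0 - 2)))*4 = (-9 + ((0 - 2) - 4)²)*4 = (-9 + (-2 - 4)²)*4 = (-9 + (-6)²)*4 = (-9 + 36)*4 = 27*4 = 108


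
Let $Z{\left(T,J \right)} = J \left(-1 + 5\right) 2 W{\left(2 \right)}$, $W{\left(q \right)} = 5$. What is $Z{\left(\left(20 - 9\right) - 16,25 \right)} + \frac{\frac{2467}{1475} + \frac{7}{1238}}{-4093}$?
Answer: $\frac{7474019585529}{7474022650} \approx 1000.0$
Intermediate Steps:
$Z{\left(T,J \right)} = 40 J$ ($Z{\left(T,J \right)} = J \left(-1 + 5\right) 2 \cdot 5 = J 4 \cdot 2 \cdot 5 = J 8 \cdot 5 = 8 J 5 = 40 J$)
$Z{\left(\left(20 - 9\right) - 16,25 \right)} + \frac{\frac{2467}{1475} + \frac{7}{1238}}{-4093} = 40 \cdot 25 + \frac{\frac{2467}{1475} + \frac{7}{1238}}{-4093} = 1000 + \left(2467 \cdot \frac{1}{1475} + 7 \cdot \frac{1}{1238}\right) \left(- \frac{1}{4093}\right) = 1000 + \left(\frac{2467}{1475} + \frac{7}{1238}\right) \left(- \frac{1}{4093}\right) = 1000 + \frac{3064471}{1826050} \left(- \frac{1}{4093}\right) = 1000 - \frac{3064471}{7474022650} = \frac{7474019585529}{7474022650}$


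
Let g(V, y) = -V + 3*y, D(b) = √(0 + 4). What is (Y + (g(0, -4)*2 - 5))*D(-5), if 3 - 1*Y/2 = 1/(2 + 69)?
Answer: -3270/71 ≈ -46.056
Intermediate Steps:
D(b) = 2 (D(b) = √4 = 2)
Y = 424/71 (Y = 6 - 2/(2 + 69) = 6 - 2/71 = 424/71 ≈ 5.9718)
(Y + (g(0, -4)*2 - 5))*D(-5) = (424/71 + ((-1*0 + 3*(-4))*2 - 5))*2 = (424/71 + ((0 - 12)*2 - 5))*2 = (424/71 + (-12*2 - 5))*2 = (424/71 + (-24 - 5))*2 = (424/71 - 29)*2 = -1635/71*2 = -3270/71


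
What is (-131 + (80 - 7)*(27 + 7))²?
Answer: 5527201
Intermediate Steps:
(-131 + (80 - 7)*(27 + 7))² = (-131 + 73*34)² = (-131 + 2482)² = 2351² = 5527201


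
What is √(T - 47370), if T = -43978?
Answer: 2*I*√22837 ≈ 302.24*I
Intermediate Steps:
√(T - 47370) = √(-43978 - 47370) = √(-91348) = 2*I*√22837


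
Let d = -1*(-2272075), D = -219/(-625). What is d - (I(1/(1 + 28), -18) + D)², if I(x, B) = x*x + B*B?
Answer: 598666687797858459/276281640625 ≈ 2.1669e+6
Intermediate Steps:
I(x, B) = B² + x² (I(x, B) = x² + B² = B² + x²)
D = 219/625 (D = -219*(-1/625) = 219/625 ≈ 0.35040)
d = 2272075
d - (I(1/(1 + 28), -18) + D)² = 2272075 - (((-18)² + (1/(1 + 28))²) + 219/625)² = 2272075 - ((324 + (1/29)²) + 219/625)² = 2272075 - ((324 + 1/841) + 219/625)² = 2272075 - (272485/841 + 219/625)² = 2272075 - (170487304/525625)² = 2272075 - 1*29065920825188416/276281640625 = 2272075 - 29065920825188416/276281640625 = 598666687797858459/276281640625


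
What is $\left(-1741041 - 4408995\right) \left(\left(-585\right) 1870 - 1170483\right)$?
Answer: $13926344469588$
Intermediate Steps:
$\left(-1741041 - 4408995\right) \left(\left(-585\right) 1870 - 1170483\right) = - 6150036 \left(-1093950 - 1170483\right) = \left(-6150036\right) \left(-2264433\right) = 13926344469588$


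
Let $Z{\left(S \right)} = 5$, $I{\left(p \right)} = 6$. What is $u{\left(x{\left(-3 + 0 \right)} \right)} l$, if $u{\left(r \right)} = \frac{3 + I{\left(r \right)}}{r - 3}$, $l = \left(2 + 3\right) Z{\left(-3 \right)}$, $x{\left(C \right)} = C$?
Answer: $- \frac{75}{2} \approx -37.5$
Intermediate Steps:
$l = 25$ ($l = \left(2 + 3\right) 5 = 5 \cdot 5 = 25$)
$u{\left(r \right)} = \frac{9}{-3 + r}$ ($u{\left(r \right)} = \frac{3 + 6}{r - 3} = \frac{9}{-3 + r}$)
$u{\left(x{\left(-3 + 0 \right)} \right)} l = \frac{9}{-3 + \left(-3 + 0\right)} 25 = \frac{9}{-3 - 3} \cdot 25 = \frac{9}{-6} \cdot 25 = 9 \left(- \frac{1}{6}\right) 25 = \left(- \frac{3}{2}\right) 25 = - \frac{75}{2}$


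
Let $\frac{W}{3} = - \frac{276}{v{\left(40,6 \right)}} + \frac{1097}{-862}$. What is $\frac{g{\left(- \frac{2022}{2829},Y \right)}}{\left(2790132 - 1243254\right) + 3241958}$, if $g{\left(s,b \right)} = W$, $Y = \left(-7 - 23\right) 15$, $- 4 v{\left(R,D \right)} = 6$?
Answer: $\frac{472533}{4127976632} \approx 0.00011447$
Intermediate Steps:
$v{\left(R,D \right)} = - \frac{3}{2}$ ($v{\left(R,D \right)} = \left(- \frac{1}{4}\right) 6 = - \frac{3}{2}$)
$Y = -450$ ($Y = \left(-30\right) 15 = -450$)
$W = \frac{472533}{862}$ ($W = 3 \left(- \frac{276}{- \frac{3}{2}} + \frac{1097}{-862}\right) = 3 \left(\left(-276\right) \left(- \frac{2}{3}\right) + 1097 \left(- \frac{1}{862}\right)\right) = 3 \left(184 - \frac{1097}{862}\right) = 3 \cdot \frac{157511}{862} = \frac{472533}{862} \approx 548.18$)
$g{\left(s,b \right)} = \frac{472533}{862}$
$\frac{g{\left(- \frac{2022}{2829},Y \right)}}{\left(2790132 - 1243254\right) + 3241958} = \frac{472533}{862 \left(\left(2790132 - 1243254\right) + 3241958\right)} = \frac{472533}{862 \left(1546878 + 3241958\right)} = \frac{472533}{862 \cdot 4788836} = \frac{472533}{862} \cdot \frac{1}{4788836} = \frac{472533}{4127976632}$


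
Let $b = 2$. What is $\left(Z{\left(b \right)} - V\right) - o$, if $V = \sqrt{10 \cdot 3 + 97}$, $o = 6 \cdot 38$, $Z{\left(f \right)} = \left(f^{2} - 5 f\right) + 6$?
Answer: $-228 - \sqrt{127} \approx -239.27$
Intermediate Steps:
$Z{\left(f \right)} = 6 + f^{2} - 5 f$
$o = 228$
$V = \sqrt{127}$ ($V = \sqrt{30 + 97} = \sqrt{127} \approx 11.269$)
$\left(Z{\left(b \right)} - V\right) - o = \left(\left(6 + 2^{2} - 10\right) - \sqrt{127}\right) - 228 = \left(\left(6 + 4 - 10\right) - \sqrt{127}\right) - 228 = \left(0 - \sqrt{127}\right) - 228 = - \sqrt{127} - 228 = -228 - \sqrt{127}$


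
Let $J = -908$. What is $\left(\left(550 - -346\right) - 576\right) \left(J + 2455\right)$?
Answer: $495040$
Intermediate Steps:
$\left(\left(550 - -346\right) - 576\right) \left(J + 2455\right) = \left(\left(550 - -346\right) - 576\right) \left(-908 + 2455\right) = \left(\left(550 + 346\right) - 576\right) 1547 = \left(896 - 576\right) 1547 = 320 \cdot 1547 = 495040$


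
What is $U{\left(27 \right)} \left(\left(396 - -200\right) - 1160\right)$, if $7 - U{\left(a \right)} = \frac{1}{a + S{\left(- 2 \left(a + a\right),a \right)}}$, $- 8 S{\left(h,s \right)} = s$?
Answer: $- \frac{247220}{63} \approx -3924.1$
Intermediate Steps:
$S{\left(h,s \right)} = - \frac{s}{8}$
$U{\left(a \right)} = 7 - \frac{8}{7 a}$ ($U{\left(a \right)} = 7 - \frac{1}{a - \frac{a}{8}} = 7 - \frac{1}{\frac{7}{8} a} = 7 - \frac{8}{7 a}$)
$U{\left(27 \right)} \left(\left(396 - -200\right) - 1160\right) = \left(7 - \frac{8}{7 \cdot 27}\right) \left(\left(396 - -200\right) - 1160\right) = \left(7 - \frac{8}{189}\right) \left(\left(396 + 200\right) - 1160\right) = \left(7 - \frac{8}{189}\right) \left(596 - 1160\right) = \frac{1315}{189} \left(-564\right) = - \frac{247220}{63}$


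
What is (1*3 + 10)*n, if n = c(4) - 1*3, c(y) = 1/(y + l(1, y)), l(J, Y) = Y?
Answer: -299/8 ≈ -37.375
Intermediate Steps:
c(y) = 1/(2*y) (c(y) = 1/(y + y) = 1/(2*y))
n = -23/8 (n = (½)/4 - 1*3 = (½)*(¼) - 3 = ⅛ - 3 = -23/8 ≈ -2.8750)
(1*3 + 10)*n = (1*3 + 10)*(-23/8) = (3 + 10)*(-23/8) = 13*(-23/8) = -299/8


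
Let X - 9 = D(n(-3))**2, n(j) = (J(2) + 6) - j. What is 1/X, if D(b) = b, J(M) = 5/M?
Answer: 4/565 ≈ 0.0070796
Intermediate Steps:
n(j) = 17/2 - j (n(j) = (5/2 + 6) - j = 17/2 - j)
X = 565/4 (X = 9 + (17/2 - 1*(-3))**2 = 9 + (17/2 + 3)**2 = 9 + (23/2)**2 = 9 + 529/4 = 565/4 ≈ 141.25)
1/X = 1/(565/4) = 4/565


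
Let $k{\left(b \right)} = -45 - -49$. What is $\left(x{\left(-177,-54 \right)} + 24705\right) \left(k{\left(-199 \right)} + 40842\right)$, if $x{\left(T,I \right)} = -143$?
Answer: $1003259452$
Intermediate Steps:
$k{\left(b \right)} = 4$ ($k{\left(b \right)} = -45 + 49 = 4$)
$\left(x{\left(-177,-54 \right)} + 24705\right) \left(k{\left(-199 \right)} + 40842\right) = \left(-143 + 24705\right) \left(4 + 40842\right) = 24562 \cdot 40846 = 1003259452$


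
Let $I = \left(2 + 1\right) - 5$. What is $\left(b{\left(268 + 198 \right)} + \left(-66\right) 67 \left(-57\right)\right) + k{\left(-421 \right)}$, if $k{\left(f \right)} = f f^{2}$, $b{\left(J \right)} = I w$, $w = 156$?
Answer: $-74366719$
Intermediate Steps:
$I = -2$ ($I = 3 - 5 = -2$)
$b{\left(J \right)} = -312$ ($b{\left(J \right)} = \left(-2\right) 156 = -312$)
$k{\left(f \right)} = f^{3}$
$\left(b{\left(268 + 198 \right)} + \left(-66\right) 67 \left(-57\right)\right) + k{\left(-421 \right)} = \left(-312 + \left(-66\right) 67 \left(-57\right)\right) + \left(-421\right)^{3} = \left(-312 - -252054\right) - 74618461 = \left(-312 + 252054\right) - 74618461 = 251742 - 74618461 = -74366719$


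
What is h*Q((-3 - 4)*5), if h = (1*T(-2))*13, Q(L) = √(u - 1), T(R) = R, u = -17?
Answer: -78*I*√2 ≈ -110.31*I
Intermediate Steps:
Q(L) = 3*I*√2 (Q(L) = √(-17 - 1) = √(-18) = 3*I*√2)
h = -26 (h = (1*(-2))*13 = -2*13 = -26)
h*Q((-3 - 4)*5) = -78*I*√2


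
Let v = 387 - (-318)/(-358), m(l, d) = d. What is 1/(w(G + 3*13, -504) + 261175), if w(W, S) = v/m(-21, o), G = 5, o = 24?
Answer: 716/187012819 ≈ 3.8286e-6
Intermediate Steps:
v = 69114/179 (v = 387 - (-318)*(-1)/358 = 387 - 1*159/179 = 387 - 159/179 = 69114/179 ≈ 386.11)
w(W, S) = 11519/716 (w(W, S) = (69114/179)/24 = (69114/179)*(1/24) = 11519/716)
1/(w(G + 3*13, -504) + 261175) = 1/(11519/716 + 261175) = 1/(187012819/716) = 716/187012819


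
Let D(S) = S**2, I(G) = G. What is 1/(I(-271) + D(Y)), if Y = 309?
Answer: 1/95210 ≈ 1.0503e-5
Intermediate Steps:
1/(I(-271) + D(Y)) = 1/(-271 + 309**2) = 1/(-271 + 95481) = 1/95210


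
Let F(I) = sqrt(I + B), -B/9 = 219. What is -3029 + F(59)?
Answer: -3029 + 2*I*sqrt(478) ≈ -3029.0 + 43.726*I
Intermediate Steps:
B = -1971 (B = -9*219 = -1971)
F(I) = sqrt(-1971 + I) (F(I) = sqrt(I - 1971) = sqrt(-1971 + I))
-3029 + F(59) = -3029 + sqrt(-1971 + 59) = -3029 + sqrt(-1912) = -3029 + 2*I*sqrt(478)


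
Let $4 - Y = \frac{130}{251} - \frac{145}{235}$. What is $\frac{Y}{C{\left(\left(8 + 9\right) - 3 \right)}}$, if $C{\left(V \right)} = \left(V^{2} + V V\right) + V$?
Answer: $\frac{48357}{4789582} \approx 0.010096$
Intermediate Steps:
$C{\left(V \right)} = V + 2 V^{2}$ ($C{\left(V \right)} = \left(V^{2} + V^{2}\right) + V = 2 V^{2} + V = V + 2 V^{2}$)
$Y = \frac{48357}{11797}$ ($Y = 4 - \left(\frac{130}{251} - \frac{145}{235}\right) = 4 - \left(130 \cdot \frac{1}{251} - \frac{29}{47}\right) = 4 - \left(\frac{130}{251} - \frac{29}{47}\right) = 4 - - \frac{1169}{11797} = 4 + \frac{1169}{11797} = \frac{48357}{11797} \approx 4.0991$)
$\frac{Y}{C{\left(\left(8 + 9\right) - 3 \right)}} = \frac{48357}{11797 \left(\left(8 + 9\right) - 3\right) \left(1 + 2 \left(\left(8 + 9\right) - 3\right)\right)} = \frac{48357}{11797 \left(17 - 3\right) \left(1 + 2 \left(17 - 3\right)\right)} = \frac{48357}{11797 \cdot 14 \left(1 + 2 \cdot 14\right)} = \frac{48357}{11797 \cdot 14 \left(1 + 28\right)} = \frac{48357}{11797 \cdot 14 \cdot 29} = \frac{48357}{11797 \cdot 406} = \frac{48357}{11797} \cdot \frac{1}{406} = \frac{48357}{4789582}$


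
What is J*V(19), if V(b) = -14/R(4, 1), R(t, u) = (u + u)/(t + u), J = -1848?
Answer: 64680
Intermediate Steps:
R(t, u) = 2*u/(t + u) (R(t, u) = (2*u)/(t + u) = 2*u/(t + u))
V(b) = -35 (V(b) = -14/(2*1/(4 + 1)) = -14/(2*1/5) = -14/(2*1*(⅕)) = -14/⅖ = -14*5/2 = -35)
J*V(19) = -1848*(-35) = 64680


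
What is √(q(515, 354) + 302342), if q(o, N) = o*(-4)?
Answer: √300282 ≈ 547.98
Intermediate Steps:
q(o, N) = -4*o
√(q(515, 354) + 302342) = √(-4*515 + 302342) = √(-2060 + 302342) = √300282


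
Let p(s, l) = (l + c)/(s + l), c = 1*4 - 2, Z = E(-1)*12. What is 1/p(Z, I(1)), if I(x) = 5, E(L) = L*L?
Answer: 17/7 ≈ 2.4286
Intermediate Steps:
E(L) = L²
Z = 12 (Z = (-1)²*12 = 1*12 = 12)
c = 2 (c = 4 - 2 = 2)
p(s, l) = (2 + l)/(l + s) (p(s, l) = (l + 2)/(s + l) = (2 + l)/(l + s))
1/p(Z, I(1)) = 1/((2 + 5)/(5 + 12)) = 1/(7/17) = 17/7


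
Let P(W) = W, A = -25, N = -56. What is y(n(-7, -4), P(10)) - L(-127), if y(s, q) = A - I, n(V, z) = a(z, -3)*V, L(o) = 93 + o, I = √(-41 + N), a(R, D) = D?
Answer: 9 - I*√97 ≈ 9.0 - 9.8489*I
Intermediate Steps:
I = I*√97 (I = √(-41 - 56) = √(-97) = I*√97 ≈ 9.8489*I)
n(V, z) = -3*V
y(s, q) = -25 - I*√97
y(n(-7, -4), P(10)) - L(-127) = (-25 - I*√97) - (93 - 127) = (-25 - I*√97) - 1*(-34) = (-25 - I*√97) + 34 = 9 - I*√97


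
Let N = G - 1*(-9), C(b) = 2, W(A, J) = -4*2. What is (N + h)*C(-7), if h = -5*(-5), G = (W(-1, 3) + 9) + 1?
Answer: 72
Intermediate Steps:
W(A, J) = -8
G = 2 (G = (-8 + 9) + 1 = 1 + 1 = 2)
N = 11 (N = 2 - 1*(-9) = 2 + 9 = 11)
h = 25
(N + h)*C(-7) = (11 + 25)*2 = 36*2 = 72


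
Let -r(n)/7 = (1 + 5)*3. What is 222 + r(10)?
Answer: 96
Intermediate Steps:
r(n) = -126 (r(n) = -7*(1 + 5)*3 = -42*3 = -7*18 = -126)
222 + r(10) = 222 - 126 = 96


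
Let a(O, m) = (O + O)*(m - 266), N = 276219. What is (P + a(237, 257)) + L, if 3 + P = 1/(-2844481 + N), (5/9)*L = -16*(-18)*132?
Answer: 823895881333/12841310 ≈ 64160.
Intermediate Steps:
L = 342144/5 (L = 9*(-16*(-18)*132)/5 = 9*(288*132)/5 = (9/5)*38016 = 342144/5 ≈ 68429.)
P = -7704787/2568262 (P = -3 + 1/(-2844481 + 276219) = -3 + 1/(-2568262) = -3 - 1/2568262 = -7704787/2568262 ≈ -3.0000)
a(O, m) = 2*O*(-266 + m) (a(O, m) = (2*O)*(-266 + m) = 2*O*(-266 + m))
(P + a(237, 257)) + L = (-7704787/2568262 + 2*237*(-266 + 257)) + 342144/5 = (-7704787/2568262 + 2*237*(-9)) + 342144/5 = (-7704787/2568262 - 4266) + 342144/5 = -10963910479/2568262 + 342144/5 = 823895881333/12841310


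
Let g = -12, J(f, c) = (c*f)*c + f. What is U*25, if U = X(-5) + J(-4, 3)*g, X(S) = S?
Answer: 11875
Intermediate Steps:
J(f, c) = f + f*c**2 (J(f, c) = f*c**2 + f = f + f*c**2)
U = 475 (U = -5 - 4*(1 + 3**2)*(-12) = -5 - 4*(1 + 9)*(-12) = -5 - 4*10*(-12) = -5 - 40*(-12) = -5 + 480 = 475)
U*25 = 475*25 = 11875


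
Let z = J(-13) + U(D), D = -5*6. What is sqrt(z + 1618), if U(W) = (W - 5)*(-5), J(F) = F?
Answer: 2*sqrt(445) ≈ 42.190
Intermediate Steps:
D = -30
U(W) = 25 - 5*W (U(W) = (-5 + W)*(-5) = 25 - 5*W)
z = 162 (z = -13 + (25 - 5*(-30)) = -13 + (25 + 150) = -13 + 175 = 162)
sqrt(z + 1618) = sqrt(162 + 1618) = sqrt(1780) = 2*sqrt(445)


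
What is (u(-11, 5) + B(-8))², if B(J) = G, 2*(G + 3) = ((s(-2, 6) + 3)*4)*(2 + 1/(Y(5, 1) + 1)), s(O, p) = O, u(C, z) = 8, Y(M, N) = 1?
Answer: 100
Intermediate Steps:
G = 2 (G = -3 + (((-2 + 3)*4)*(2 + 1/(1 + 1)))/2 = -3 + ((1*4)*(2 + 1/2))/2 = -3 + (4*(2 + ½))/2 = -3 + (4*(5/2))/2 = -3 + (½)*10 = -3 + 5 = 2)
B(J) = 2
(u(-11, 5) + B(-8))² = (8 + 2)² = 10² = 100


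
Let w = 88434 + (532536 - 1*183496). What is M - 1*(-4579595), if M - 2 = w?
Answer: 5017071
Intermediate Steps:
w = 437474 (w = 88434 + (532536 - 183496) = 88434 + 349040 = 437474)
M = 437476 (M = 2 + 437474 = 437476)
M - 1*(-4579595) = 437476 - 1*(-4579595) = 437476 + 4579595 = 5017071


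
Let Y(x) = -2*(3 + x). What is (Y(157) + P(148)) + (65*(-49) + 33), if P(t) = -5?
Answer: -3477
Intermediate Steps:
Y(x) = -6 - 2*x
(Y(157) + P(148)) + (65*(-49) + 33) = ((-6 - 2*157) - 5) + (65*(-49) + 33) = ((-6 - 314) - 5) + (-3185 + 33) = (-320 - 5) - 3152 = -325 - 3152 = -3477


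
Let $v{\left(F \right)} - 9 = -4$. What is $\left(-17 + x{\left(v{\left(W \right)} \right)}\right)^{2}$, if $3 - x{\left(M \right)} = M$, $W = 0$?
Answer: $361$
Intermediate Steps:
$v{\left(F \right)} = 5$ ($v{\left(F \right)} = 9 - 4 = 5$)
$x{\left(M \right)} = 3 - M$
$\left(-17 + x{\left(v{\left(W \right)} \right)}\right)^{2} = \left(-17 + \left(3 - 5\right)\right)^{2} = \left(-17 - 2\right)^{2} = \left(-19\right)^{2} = 361$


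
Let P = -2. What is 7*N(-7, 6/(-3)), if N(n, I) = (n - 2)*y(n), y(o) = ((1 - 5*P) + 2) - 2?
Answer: -693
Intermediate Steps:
y(o) = 11 (y(o) = ((1 - 5*(-2)) + 2) - 2 = ((1 + 10) + 2) - 2 = (11 + 2) - 2 = 13 - 2 = 11)
N(n, I) = -22 + 11*n (N(n, I) = (n - 2)*11 = (-2 + n)*11 = -22 + 11*n)
7*N(-7, 6/(-3)) = 7*(-22 + 11*(-7)) = 7*(-22 - 77) = 7*(-99) = -693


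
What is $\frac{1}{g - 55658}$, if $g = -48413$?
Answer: $- \frac{1}{104071} \approx -9.6088 \cdot 10^{-6}$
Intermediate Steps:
$\frac{1}{g - 55658} = \frac{1}{-48413 - 55658} = \frac{1}{-104071} = - \frac{1}{104071}$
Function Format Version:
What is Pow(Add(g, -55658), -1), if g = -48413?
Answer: Rational(-1, 104071) ≈ -9.6088e-6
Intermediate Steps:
Pow(Add(g, -55658), -1) = Pow(Add(-48413, -55658), -1) = Pow(-104071, -1) = Rational(-1, 104071)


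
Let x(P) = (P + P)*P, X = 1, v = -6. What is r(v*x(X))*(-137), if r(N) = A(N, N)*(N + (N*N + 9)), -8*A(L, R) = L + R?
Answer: -57951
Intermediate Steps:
A(L, R) = -L/8 - R/8 (A(L, R) = -(L + R)/8 = -L/8 - R/8)
x(P) = 2*P² (x(P) = (2*P)*P = 2*P²)
r(N) = -N*(9 + N + N²)/4 (r(N) = (-N/8 - N/8)*(N + (N*N + 9)) = (-N/4)*(N + (N² + 9)) = (-N/4)*(N + (9 + N²)) = (-N/4)*(9 + N + N²) = -N*(9 + N + N²)/4)
r(v*x(X))*(-137) = -(-12*1²)*(9 - 12*1² + (-12*1²)²)/4*(-137) = -(-12)*(9 - 12 + (-12)²)/4*(-137) = -(-6*2)*(9 - 6*2 + (-6*2)²)/4*(-137) = -¼*(-12)*(9 - 12 + (-12)²)*(-137) = -¼*(-12)*(9 - 12 + 144)*(-137) = -¼*(-12)*141*(-137) = 423*(-137) = -57951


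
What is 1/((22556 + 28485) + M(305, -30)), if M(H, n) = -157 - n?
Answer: 1/50914 ≈ 1.9641e-5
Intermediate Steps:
1/((22556 + 28485) + M(305, -30)) = 1/((22556 + 28485) + (-157 - 1*(-30))) = 1/(51041 + (-157 + 30)) = 1/(51041 - 127) = 1/50914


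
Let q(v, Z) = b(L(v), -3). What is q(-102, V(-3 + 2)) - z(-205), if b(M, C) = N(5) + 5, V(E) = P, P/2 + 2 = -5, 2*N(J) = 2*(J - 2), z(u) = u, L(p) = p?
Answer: 213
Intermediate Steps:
N(J) = -2 + J (N(J) = (2*(J - 2))/2 = (2*(-2 + J))/2 = (-4 + 2*J)/2 = -2 + J)
P = -14 (P = -4 + 2*(-5) = -4 - 10 = -14)
V(E) = -14
b(M, C) = 8 (b(M, C) = (-2 + 5) + 5 = 3 + 5 = 8)
q(v, Z) = 8
q(-102, V(-3 + 2)) - z(-205) = 8 - 1*(-205) = 8 + 205 = 213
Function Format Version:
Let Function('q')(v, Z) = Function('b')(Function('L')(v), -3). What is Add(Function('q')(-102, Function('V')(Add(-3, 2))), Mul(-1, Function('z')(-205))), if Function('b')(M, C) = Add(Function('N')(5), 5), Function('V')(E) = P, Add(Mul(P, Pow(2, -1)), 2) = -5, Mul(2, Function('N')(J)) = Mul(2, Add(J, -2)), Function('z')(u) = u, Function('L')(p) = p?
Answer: 213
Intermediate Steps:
Function('N')(J) = Add(-2, J) (Function('N')(J) = Mul(Rational(1, 2), Mul(2, Add(J, -2))) = Mul(Rational(1, 2), Mul(2, Add(-2, J))) = Mul(Rational(1, 2), Add(-4, Mul(2, J))) = Add(-2, J))
P = -14 (P = Add(-4, Mul(2, -5)) = Add(-4, -10) = -14)
Function('V')(E) = -14
Function('b')(M, C) = 8 (Function('b')(M, C) = Add(Add(-2, 5), 5) = Add(3, 5) = 8)
Function('q')(v, Z) = 8
Add(Function('q')(-102, Function('V')(Add(-3, 2))), Mul(-1, Function('z')(-205))) = Add(8, Mul(-1, -205)) = Add(8, 205) = 213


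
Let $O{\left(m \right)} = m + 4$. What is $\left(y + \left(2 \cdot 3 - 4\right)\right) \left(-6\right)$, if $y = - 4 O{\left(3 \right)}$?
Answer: $156$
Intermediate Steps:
$O{\left(m \right)} = 4 + m$
$y = -28$ ($y = - 4 \left(4 + 3\right) = \left(-4\right) 7 = -28$)
$\left(y + \left(2 \cdot 3 - 4\right)\right) \left(-6\right) = \left(-28 + \left(2 \cdot 3 - 4\right)\right) \left(-6\right) = \left(-28 + \left(6 - 4\right)\right) \left(-6\right) = \left(-28 + 2\right) \left(-6\right) = \left(-26\right) \left(-6\right) = 156$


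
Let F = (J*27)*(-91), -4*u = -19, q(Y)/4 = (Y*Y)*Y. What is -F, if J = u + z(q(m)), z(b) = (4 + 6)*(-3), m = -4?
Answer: -248157/4 ≈ -62039.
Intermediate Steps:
q(Y) = 4*Y³ (q(Y) = 4*((Y*Y)*Y) = 4*(Y²*Y) = 4*Y³)
z(b) = -30 (z(b) = 10*(-3) = -30)
u = 19/4 (u = -¼*(-19) = 19/4 ≈ 4.7500)
J = -101/4 (J = 19/4 - 30 = -101/4 ≈ -25.250)
F = 248157/4 (F = -101/4*27*(-91) = -2727/4*(-91) = 248157/4 ≈ 62039.)
-F = -1*248157/4 = -248157/4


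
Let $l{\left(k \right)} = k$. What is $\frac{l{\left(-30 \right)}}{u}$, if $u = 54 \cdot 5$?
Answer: $- \frac{1}{9} \approx -0.11111$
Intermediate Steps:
$u = 270$
$\frac{l{\left(-30 \right)}}{u} = - \frac{30}{270} = \left(-30\right) \frac{1}{270} = - \frac{1}{9}$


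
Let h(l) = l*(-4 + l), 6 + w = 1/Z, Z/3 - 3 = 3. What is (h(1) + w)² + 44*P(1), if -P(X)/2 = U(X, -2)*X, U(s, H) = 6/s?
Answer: -145151/324 ≈ -448.00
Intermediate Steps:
Z = 18 (Z = 9 + 3*3 = 9 + 9 = 18)
w = -107/18 (w = -6 + 1/18 = -107/18 ≈ -5.9444)
P(X) = -12 (P(X) = -2*6/X*X = -2*6 = -12)
(h(1) + w)² + 44*P(1) = (1*(-4 + 1) - 107/18)² + 44*(-12) = (1*(-3) - 107/18)² - 528 = (-3 - 107/18)² - 528 = (-161/18)² - 528 = 25921/324 - 528 = -145151/324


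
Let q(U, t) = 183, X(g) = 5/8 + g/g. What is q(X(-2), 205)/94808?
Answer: 183/94808 ≈ 0.0019302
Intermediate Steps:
X(g) = 13/8 (X(g) = 5*(1/8) + 1 = 5/8 + 1 = 13/8)
q(X(-2), 205)/94808 = 183/94808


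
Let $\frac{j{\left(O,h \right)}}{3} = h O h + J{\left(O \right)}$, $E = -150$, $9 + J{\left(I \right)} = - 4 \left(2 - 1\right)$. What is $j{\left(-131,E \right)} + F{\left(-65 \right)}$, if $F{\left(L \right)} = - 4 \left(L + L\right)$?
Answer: $-8842019$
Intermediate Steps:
$J{\left(I \right)} = -13$ ($J{\left(I \right)} = -9 - 4 \left(2 - 1\right) = -9 - 4 = -13$)
$j{\left(O,h \right)} = -39 + 3 O h^{2}$ ($j{\left(O,h \right)} = 3 \left(h O h - 13\right) = 3 \left(O h h - 13\right) = 3 \left(O h^{2} - 13\right) = 3 \left(-13 + O h^{2}\right) = -39 + 3 O h^{2}$)
$F{\left(L \right)} = - 8 L$ ($F{\left(L \right)} = - 4 \cdot 2 L = - 8 L$)
$j{\left(-131,E \right)} + F{\left(-65 \right)} = \left(-39 + 3 \left(-131\right) \left(-150\right)^{2}\right) - -520 = \left(-39 + 3 \left(-131\right) 22500\right) + 520 = \left(-39 - 8842500\right) + 520 = -8842539 + 520 = -8842019$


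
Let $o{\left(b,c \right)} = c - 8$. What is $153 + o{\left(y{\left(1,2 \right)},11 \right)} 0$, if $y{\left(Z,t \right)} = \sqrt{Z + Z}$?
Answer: $153$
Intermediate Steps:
$y{\left(Z,t \right)} = \sqrt{2} \sqrt{Z}$ ($y{\left(Z,t \right)} = \sqrt{2 Z} = \sqrt{2} \sqrt{Z}$)
$o{\left(b,c \right)} = -8 + c$
$153 + o{\left(y{\left(1,2 \right)},11 \right)} 0 = 153 + \left(-8 + 11\right) 0 = 153 + 3 \cdot 0 = 153 + 0 = 153$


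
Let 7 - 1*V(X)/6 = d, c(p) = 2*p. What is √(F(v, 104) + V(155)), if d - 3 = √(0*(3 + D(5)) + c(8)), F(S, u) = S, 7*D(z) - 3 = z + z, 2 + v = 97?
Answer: √95 ≈ 9.7468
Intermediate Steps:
v = 95 (v = -2 + 97 = 95)
D(z) = 3/7 + 2*z/7 (D(z) = 3/7 + (z + z)/7 = 3/7 + (2*z)/7 = 3/7 + 2*z/7)
d = 7 (d = 3 + √(0*(3 + (3/7 + (2/7)*5)) + 2*8) = 3 + √(0*(3 + (3/7 + 10/7)) + 16) = 3 + √(0*(3 + 13/7) + 16) = 3 + √(0*(34/7) + 16) = 3 + √(0 + 16) = 3 + √16 = 3 + 4 = 7)
V(X) = 0 (V(X) = 42 - 6*7 = 42 - 42 = 0)
√(F(v, 104) + V(155)) = √(95 + 0) = √95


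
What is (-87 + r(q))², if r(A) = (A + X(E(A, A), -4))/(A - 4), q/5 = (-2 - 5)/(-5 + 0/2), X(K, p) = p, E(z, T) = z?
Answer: 7396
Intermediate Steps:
q = 7 (q = 5*((-2 - 5)/(-5 + 0/2)) = 5*(-7/(-5 + 0*(½))) = 5*(-7/(-5 + 0)) = 5*(-7/(-5)) = 5*(-7*(-⅕)) = 5*(7/5) = 7)
r(A) = 1 (r(A) = (A - 4)/(A - 4) = (-4 + A)/(-4 + A) = 1)
(-87 + r(q))² = (-87 + 1)² = (-86)² = 7396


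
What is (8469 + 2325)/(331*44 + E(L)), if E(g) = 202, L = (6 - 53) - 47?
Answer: 1799/2461 ≈ 0.73100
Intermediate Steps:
L = -94 (L = -47 - 47 = -94)
(8469 + 2325)/(331*44 + E(L)) = (8469 + 2325)/(331*44 + 202) = 10794/(14564 + 202) = 10794/14766 = 10794*(1/14766) = 1799/2461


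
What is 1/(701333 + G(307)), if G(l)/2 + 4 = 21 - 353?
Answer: 1/700661 ≈ 1.4272e-6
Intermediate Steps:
G(l) = -672 (G(l) = -8 + 2*(21 - 353) = -8 + 2*(-332) = -8 - 664 = -672)
1/(701333 + G(307)) = 1/(701333 - 672) = 1/700661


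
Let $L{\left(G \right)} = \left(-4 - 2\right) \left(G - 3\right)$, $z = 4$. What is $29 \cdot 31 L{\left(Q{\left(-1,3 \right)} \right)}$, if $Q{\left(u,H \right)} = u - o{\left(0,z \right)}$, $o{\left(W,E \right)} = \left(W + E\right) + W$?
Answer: $43152$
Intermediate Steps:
$o{\left(W,E \right)} = E + 2 W$ ($o{\left(W,E \right)} = \left(E + W\right) + W = E + 2 W$)
$Q{\left(u,H \right)} = -4 + u$ ($Q{\left(u,H \right)} = u - \left(4 + 2 \cdot 0\right) = u - \left(4 + 0\right) = u - 4 = -4 + u$)
$L{\left(G \right)} = 18 - 6 G$ ($L{\left(G \right)} = - 6 \left(-3 + G\right) = 18 - 6 G$)
$29 \cdot 31 L{\left(Q{\left(-1,3 \right)} \right)} = 29 \cdot 31 \left(18 - 6 \left(-4 - 1\right)\right) = 899 \left(18 - -30\right) = 899 \left(18 + 30\right) = 899 \cdot 48 = 43152$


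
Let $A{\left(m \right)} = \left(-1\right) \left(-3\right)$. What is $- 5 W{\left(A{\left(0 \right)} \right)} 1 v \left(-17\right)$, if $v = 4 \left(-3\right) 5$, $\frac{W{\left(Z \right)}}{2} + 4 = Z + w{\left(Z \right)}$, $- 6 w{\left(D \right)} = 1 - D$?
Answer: $6800$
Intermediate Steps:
$A{\left(m \right)} = 3$
$w{\left(D \right)} = - \frac{1}{6} + \frac{D}{6}$ ($w{\left(D \right)} = - \frac{1 - D}{6} = - \frac{1}{6} + \frac{D}{6}$)
$W{\left(Z \right)} = - \frac{25}{3} + \frac{7 Z}{3}$ ($W{\left(Z \right)} = -8 + 2 \left(Z + \left(- \frac{1}{6} + \frac{Z}{6}\right)\right) = -8 + 2 \left(- \frac{1}{6} + \frac{7 Z}{6}\right) = -8 + \left(- \frac{1}{3} + \frac{7 Z}{3}\right) = - \frac{25}{3} + \frac{7 Z}{3}$)
$v = -60$ ($v = \left(-12\right) 5 = -60$)
$- 5 W{\left(A{\left(0 \right)} \right)} 1 v \left(-17\right) = - 5 \left(- \frac{25}{3} + \frac{7}{3} \cdot 3\right) 1 \left(-60\right) \left(-17\right) = - 5 \left(- \frac{25}{3} + 7\right) 1 \left(-60\right) \left(-17\right) = - 5 \left(- \frac{4}{3}\right) 1 \left(-60\right) \left(-17\right) = - 5 \left(\left(- \frac{4}{3}\right) \left(-60\right)\right) \left(-17\right) = \left(-5\right) 80 \left(-17\right) = \left(-400\right) \left(-17\right) = 6800$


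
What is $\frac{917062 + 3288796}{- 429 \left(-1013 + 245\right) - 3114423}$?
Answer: $- \frac{4205858}{2784951} \approx -1.5102$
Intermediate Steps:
$\frac{917062 + 3288796}{- 429 \left(-1013 + 245\right) - 3114423} = \frac{4205858}{\left(-429\right) \left(-768\right) - 3114423} = \frac{4205858}{329472 - 3114423} = \frac{4205858}{-2784951} = 4205858 \left(- \frac{1}{2784951}\right) = - \frac{4205858}{2784951}$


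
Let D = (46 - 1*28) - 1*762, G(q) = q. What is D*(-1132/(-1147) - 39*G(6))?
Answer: 6414384/37 ≈ 1.7336e+5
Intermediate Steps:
D = -744 (D = (46 - 28) - 762 = 18 - 762 = -744)
D*(-1132/(-1147) - 39*G(6)) = -744*(-1132/(-1147) - 39*6) = -744*(-1132*(-1/1147) - 234) = -744*(1132/1147 - 234) = -744*(-267266/1147) = 6414384/37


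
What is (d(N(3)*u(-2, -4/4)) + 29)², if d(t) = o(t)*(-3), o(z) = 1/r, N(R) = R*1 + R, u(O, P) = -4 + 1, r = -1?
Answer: 1024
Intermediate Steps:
u(O, P) = -3
N(R) = 2*R (N(R) = R + R = 2*R)
o(z) = -1 (o(z) = 1/(-1) = -1)
d(t) = 3 (d(t) = -1*(-3) = 3)
(d(N(3)*u(-2, -4/4)) + 29)² = (3 + 29)² = 32² = 1024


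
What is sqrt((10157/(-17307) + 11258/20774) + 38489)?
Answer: 13*sqrt(4838871089942745)/4609431 ≈ 196.19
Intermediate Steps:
sqrt((10157/(-17307) + 11258/20774) + 38489) = sqrt((10157*(-1/17307) + 11258*(1/20774)) + 38489) = sqrt((-10157/17307 + 433/799) + 38489) = sqrt(-621512/13828293 + 38489) = sqrt(532236547765/13828293) = 13*sqrt(4838871089942745)/4609431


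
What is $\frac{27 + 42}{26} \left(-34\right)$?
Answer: $- \frac{1173}{13} \approx -90.231$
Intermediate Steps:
$\frac{27 + 42}{26} \left(-34\right) = \frac{1}{26} \cdot 69 \left(-34\right) = \frac{69}{26} \left(-34\right) = - \frac{1173}{13}$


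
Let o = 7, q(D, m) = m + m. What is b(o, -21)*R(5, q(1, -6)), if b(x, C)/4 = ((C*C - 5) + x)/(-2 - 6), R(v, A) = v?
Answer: -2215/2 ≈ -1107.5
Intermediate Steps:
q(D, m) = 2*m
b(x, C) = 5/2 - x/2 - C²/2 (b(x, C) = 4*(((C*C - 5) + x)/(-2 - 6)) = 4*(((C² - 5) + x)/(-8)) = 4*(((-5 + C²) + x)*(-⅛)) = 4*((-5 + x + C²)*(-⅛)) = 4*(5/8 - x/8 - C²/8) = 5/2 - x/2 - C²/2)
b(o, -21)*R(5, q(1, -6)) = (5/2 - ½*7 - ½*(-21)²)*5 = (5/2 - 7/2 - ½*441)*5 = (5/2 - 7/2 - 441/2)*5 = -443/2*5 = -2215/2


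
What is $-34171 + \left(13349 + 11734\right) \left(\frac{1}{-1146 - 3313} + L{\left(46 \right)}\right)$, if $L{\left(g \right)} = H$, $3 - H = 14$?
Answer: $- \frac{1382689639}{4459} \approx -3.1009 \cdot 10^{5}$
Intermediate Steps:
$H = -11$ ($H = 3 - 14 = -11$)
$L{\left(g \right)} = -11$
$-34171 + \left(13349 + 11734\right) \left(\frac{1}{-1146 - 3313} + L{\left(46 \right)}\right) = -34171 + \left(13349 + 11734\right) \left(\frac{1}{-1146 - 3313} - 11\right) = -34171 + 25083 \left(\frac{1}{-4459} - 11\right) = -34171 + 25083 \left(- \frac{1}{4459} - 11\right) = -34171 + 25083 \left(- \frac{49050}{4459}\right) = -34171 - \frac{1230321150}{4459} = - \frac{1382689639}{4459}$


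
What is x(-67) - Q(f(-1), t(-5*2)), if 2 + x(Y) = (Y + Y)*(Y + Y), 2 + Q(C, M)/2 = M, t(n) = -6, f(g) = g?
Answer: 17970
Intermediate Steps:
Q(C, M) = -4 + 2*M
x(Y) = -2 + 4*Y² (x(Y) = -2 + (Y + Y)*(Y + Y) = -2 + (2*Y)*(2*Y) = -2 + 4*Y²)
x(-67) - Q(f(-1), t(-5*2)) = (-2 + 4*(-67)²) - (-4 + 2*(-6)) = (-2 + 4*4489) - (-4 - 12) = (-2 + 17956) - 1*(-16) = 17954 + 16 = 17970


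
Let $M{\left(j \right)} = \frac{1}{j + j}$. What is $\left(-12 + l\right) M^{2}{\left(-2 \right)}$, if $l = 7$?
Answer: $- \frac{5}{16} \approx -0.3125$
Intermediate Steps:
$M{\left(j \right)} = \frac{1}{2 j}$
$\left(-12 + l\right) M^{2}{\left(-2 \right)} = \left(-12 + 7\right) \left(\frac{1}{2 \left(-2\right)}\right)^{2} = - 5 \left(\frac{1}{2} \left(- \frac{1}{2}\right)\right)^{2} = - 5 \left(- \frac{1}{4}\right)^{2} = \left(-5\right) \frac{1}{16} = - \frac{5}{16}$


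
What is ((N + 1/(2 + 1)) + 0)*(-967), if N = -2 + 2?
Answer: -967/3 ≈ -322.33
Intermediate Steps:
N = 0
((N + 1/(2 + 1)) + 0)*(-967) = ((0 + 1/(2 + 1)) + 0)*(-967) = ((0 + 1/3) + 0)*(-967) = ((0 + ⅓) + 0)*(-967) = (⅓ + 0)*(-967) = (⅓)*(-967) = -967/3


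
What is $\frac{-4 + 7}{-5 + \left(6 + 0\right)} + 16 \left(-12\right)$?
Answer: $-189$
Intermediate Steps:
$\frac{-4 + 7}{-5 + \left(6 + 0\right)} + 16 \left(-12\right) = \frac{3}{-5 + 6} - 192 = \frac{3}{1} - 192 = 3 \cdot 1 - 192 = 3 - 192 = -189$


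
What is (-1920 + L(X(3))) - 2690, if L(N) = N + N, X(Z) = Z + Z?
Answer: -4598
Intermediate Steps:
X(Z) = 2*Z
L(N) = 2*N
(-1920 + L(X(3))) - 2690 = (-1920 + 2*(2*3)) - 2690 = (-1920 + 2*6) - 2690 = (-1920 + 12) - 2690 = -1908 - 2690 = -4598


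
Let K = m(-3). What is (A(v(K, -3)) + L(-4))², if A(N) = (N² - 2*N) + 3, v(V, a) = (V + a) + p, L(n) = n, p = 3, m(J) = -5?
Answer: 1156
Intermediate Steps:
K = -5
v(V, a) = 3 + V + a (v(V, a) = (V + a) + 3 = 3 + V + a)
A(N) = 3 + N² - 2*N
(A(v(K, -3)) + L(-4))² = ((3 + (3 - 5 - 3)² - 2*(3 - 5 - 3)) - 4)² = ((3 + (-5)² - 2*(-5)) - 4)² = ((3 + 25 + 10) - 4)² = (38 - 4)² = 34² = 1156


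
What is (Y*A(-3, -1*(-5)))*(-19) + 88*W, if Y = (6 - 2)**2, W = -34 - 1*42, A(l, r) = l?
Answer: -5776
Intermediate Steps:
W = -76 (W = -34 - 42 = -76)
Y = 16 (Y = 4**2 = 16)
(Y*A(-3, -1*(-5)))*(-19) + 88*W = (16*(-3))*(-19) + 88*(-76) = -48*(-19) - 6688 = 912 - 6688 = -5776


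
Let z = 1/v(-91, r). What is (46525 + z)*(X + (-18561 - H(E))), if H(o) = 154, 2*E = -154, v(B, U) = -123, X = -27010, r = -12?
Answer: -261664696150/123 ≈ -2.1274e+9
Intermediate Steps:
E = -77 (E = (1/2)*(-154) = -77)
z = -1/123 (z = 1/(-123) = -1/123 ≈ -0.0081301)
(46525 + z)*(X + (-18561 - H(E))) = (46525 - 1/123)*(-27010 + (-18561 - 1*154)) = 5722574*(-27010 + (-18561 - 154))/123 = 5722574*(-27010 - 18715)/123 = (5722574/123)*(-45725) = -261664696150/123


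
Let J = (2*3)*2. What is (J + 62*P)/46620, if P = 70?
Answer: 1088/11655 ≈ 0.093351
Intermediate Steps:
J = 12 (J = 6*2 = 12)
(J + 62*P)/46620 = (12 + 62*70)/46620 = (12 + 4340)*(1/46620) = 4352*(1/46620) = 1088/11655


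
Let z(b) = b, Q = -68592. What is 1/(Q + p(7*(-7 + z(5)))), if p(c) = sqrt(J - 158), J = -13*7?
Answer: -22864/1568287571 - I*sqrt(249)/4704862713 ≈ -1.4579e-5 - 3.3539e-9*I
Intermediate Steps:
J = -91
p(c) = I*sqrt(249) (p(c) = sqrt(-91 - 158) = sqrt(-249) = I*sqrt(249))
1/(Q + p(7*(-7 + z(5)))) = 1/(-68592 + I*sqrt(249))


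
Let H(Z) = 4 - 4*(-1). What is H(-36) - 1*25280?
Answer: -25272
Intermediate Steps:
H(Z) = 8 (H(Z) = 4 + 4 = 8)
H(-36) - 1*25280 = 8 - 1*25280 = 8 - 25280 = -25272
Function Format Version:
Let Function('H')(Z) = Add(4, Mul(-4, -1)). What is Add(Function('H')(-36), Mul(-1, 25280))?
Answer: -25272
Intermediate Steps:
Function('H')(Z) = 8 (Function('H')(Z) = Add(4, 4) = 8)
Add(Function('H')(-36), Mul(-1, 25280)) = Add(8, Mul(-1, 25280)) = Add(8, -25280) = -25272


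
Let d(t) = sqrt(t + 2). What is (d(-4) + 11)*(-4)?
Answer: -44 - 4*I*sqrt(2) ≈ -44.0 - 5.6569*I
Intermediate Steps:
d(t) = sqrt(2 + t)
(d(-4) + 11)*(-4) = (sqrt(2 - 4) + 11)*(-4) = (sqrt(-2) + 11)*(-4) = (I*sqrt(2) + 11)*(-4) = (11 + I*sqrt(2))*(-4) = -44 - 4*I*sqrt(2)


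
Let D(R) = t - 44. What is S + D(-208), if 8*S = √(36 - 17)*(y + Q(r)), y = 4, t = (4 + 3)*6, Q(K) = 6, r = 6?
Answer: -2 + 5*√19/4 ≈ 3.4486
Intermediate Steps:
t = 42 (t = 7*6 = 42)
D(R) = -2 (D(R) = 42 - 44 = -2)
S = 5*√19/4 (S = (√(36 - 17)*(4 + 6))/8 = (√19*10)/8 = (10*√19)/8 = 5*√19/4 ≈ 5.4486)
S + D(-208) = 5*√19/4 - 2 = -2 + 5*√19/4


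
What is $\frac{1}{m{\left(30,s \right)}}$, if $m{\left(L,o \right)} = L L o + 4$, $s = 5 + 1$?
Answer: $\frac{1}{5404} \approx 0.00018505$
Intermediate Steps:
$s = 6$
$m{\left(L,o \right)} = 4 + o L^{2}$ ($m{\left(L,o \right)} = L^{2} o + 4 = o L^{2} + 4 = 4 + o L^{2}$)
$\frac{1}{m{\left(30,s \right)}} = \frac{1}{4 + 6 \cdot 30^{2}} = \frac{1}{4 + 6 \cdot 900} = \frac{1}{4 + 5400} = \frac{1}{5404}$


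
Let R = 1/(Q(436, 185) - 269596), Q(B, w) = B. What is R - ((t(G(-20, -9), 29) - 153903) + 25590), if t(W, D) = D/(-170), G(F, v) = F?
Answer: 587125140907/4575720 ≈ 1.2831e+5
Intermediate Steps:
t(W, D) = -D/170 (t(W, D) = D*(-1/170) = -D/170)
R = -1/269160 (R = 1/(436 - 269596) = 1/(-269160) = -1/269160 ≈ -3.7153e-6)
R - ((t(G(-20, -9), 29) - 153903) + 25590) = -1/269160 - ((-1/170*29 - 153903) + 25590) = -1/269160 - ((-29/170 - 153903) + 25590) = -1/269160 - (-26163539/170 + 25590) = -1/269160 - 1*(-21813239/170) = -1/269160 + 21813239/170 = 587125140907/4575720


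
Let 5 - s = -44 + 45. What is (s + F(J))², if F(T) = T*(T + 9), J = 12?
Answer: 65536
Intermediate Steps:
F(T) = T*(9 + T)
s = 4 (s = 5 - (-44 + 45) = 5 - 1*1 = 5 - 1 = 4)
(s + F(J))² = (4 + 12*(9 + 12))² = (4 + 12*21)² = (4 + 252)² = 256² = 65536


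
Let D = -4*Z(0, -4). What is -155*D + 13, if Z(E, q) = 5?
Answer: 3113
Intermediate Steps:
D = -20 (D = -4*5 = -20)
-155*D + 13 = -155*(-20) + 13 = 3100 + 13 = 3113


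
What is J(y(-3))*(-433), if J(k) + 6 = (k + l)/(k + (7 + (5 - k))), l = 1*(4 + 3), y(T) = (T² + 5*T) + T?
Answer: 16021/6 ≈ 2670.2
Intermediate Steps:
y(T) = T² + 6*T
l = 7 (l = 1*7 = 7)
J(k) = -65/12 + k/12 (J(k) = -6 + (k + 7)/(k + (7 + (5 - k))) = -6 + (7 + k)/(k + (12 - k)) = -6 + (7 + k)/12 = -6 + (7 + k)*(1/12) = -6 + (7/12 + k/12) = -65/12 + k/12)
J(y(-3))*(-433) = (-65/12 + (-3*(6 - 3))/12)*(-433) = (-65/12 + (-3*3)/12)*(-433) = (-65/12 + (1/12)*(-9))*(-433) = (-65/12 - ¾)*(-433) = -37/6*(-433) = 16021/6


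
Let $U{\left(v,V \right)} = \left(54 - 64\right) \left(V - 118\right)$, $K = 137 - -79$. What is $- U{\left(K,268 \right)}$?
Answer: $1500$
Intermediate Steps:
$K = 216$ ($K = 137 + 79 = 216$)
$U{\left(v,V \right)} = 1180 - 10 V$ ($U{\left(v,V \right)} = - 10 \left(-118 + V\right) = 1180 - 10 V$)
$- U{\left(K,268 \right)} = - (1180 - 2680) = \left(-1\right) \left(-1500\right) = 1500$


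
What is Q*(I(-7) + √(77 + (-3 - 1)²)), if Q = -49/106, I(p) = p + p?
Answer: 343/53 - 49*√93/106 ≈ 2.0138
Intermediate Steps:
I(p) = 2*p
Q = -49/106 (Q = -49*1/106 = -49/106 ≈ -0.46226)
Q*(I(-7) + √(77 + (-3 - 1)²)) = -49*(2*(-7) + √(77 + (-3 - 1)²))/106 = -49*(-14 + √(77 + (-4)²))/106 = -49*(-14 + √(77 + 16))/106 = -49*(-14 + √93)/106 = 343/53 - 49*√93/106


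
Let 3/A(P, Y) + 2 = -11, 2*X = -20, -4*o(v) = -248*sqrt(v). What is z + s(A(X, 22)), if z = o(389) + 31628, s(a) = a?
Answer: 411161/13 + 62*sqrt(389) ≈ 32851.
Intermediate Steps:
o(v) = 62*sqrt(v) (o(v) = -(-62)*sqrt(v) = 62*sqrt(v))
X = -10 (X = (1/2)*(-20) = -10)
A(P, Y) = -3/13 (A(P, Y) = 3/(-2 - 11) = 3/(-13) = 3*(-1/13) = -3/13)
z = 31628 + 62*sqrt(389) (z = 62*sqrt(389) + 31628 = 31628 + 62*sqrt(389) ≈ 32851.)
z + s(A(X, 22)) = (31628 + 62*sqrt(389)) - 3/13 = 411161/13 + 62*sqrt(389)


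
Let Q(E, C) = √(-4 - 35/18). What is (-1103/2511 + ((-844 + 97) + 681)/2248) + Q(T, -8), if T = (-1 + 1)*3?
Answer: -1322635/2822364 + I*√214/6 ≈ -0.46863 + 2.4381*I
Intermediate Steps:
T = 0 (T = 0*3 = 0)
Q(E, C) = I*√214/6 (Q(E, C) = √(-4 - 35*1/18) = √(-4 - 35/18) = √(-107/18) = I*√214/6)
(-1103/2511 + ((-844 + 97) + 681)/2248) + Q(T, -8) = (-1103/2511 + ((-844 + 97) + 681)/2248) + I*√214/6 = (-1103*1/2511 + (-747 + 681)*(1/2248)) + I*√214/6 = (-1103/2511 - 66*1/2248) + I*√214/6 = (-1103/2511 - 33/1124) + I*√214/6 = -1322635/2822364 + I*√214/6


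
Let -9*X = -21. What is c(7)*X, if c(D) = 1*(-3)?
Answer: -7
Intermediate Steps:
c(D) = -3
X = 7/3 (X = -⅑*(-21) = 7/3 ≈ 2.3333)
c(7)*X = -3*7/3 = -7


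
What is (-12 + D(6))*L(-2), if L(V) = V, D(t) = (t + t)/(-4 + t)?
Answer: 12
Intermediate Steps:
D(t) = 2*t/(-4 + t) (D(t) = (2*t)/(-4 + t) = 2*t/(-4 + t))
(-12 + D(6))*L(-2) = (-12 + 2*6/(-4 + 6))*(-2) = (-12 + 2*6/2)*(-2) = (-12 + 2*6*(½))*(-2) = (-12 + 6)*(-2) = -6*(-2) = 12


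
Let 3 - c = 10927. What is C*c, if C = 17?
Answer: -185708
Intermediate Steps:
c = -10924 (c = 3 - 1*10927 = 3 - 10927 = -10924)
C*c = 17*(-10924) = -185708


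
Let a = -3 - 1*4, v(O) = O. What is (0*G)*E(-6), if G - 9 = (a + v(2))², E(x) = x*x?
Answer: 0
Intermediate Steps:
E(x) = x²
a = -7 (a = -3 - 4 = -7)
G = 34 (G = 9 + (-7 + 2)² = 9 + (-5)² = 9 + 25 = 34)
(0*G)*E(-6) = (0*34)*(-6)² = 0*36 = 0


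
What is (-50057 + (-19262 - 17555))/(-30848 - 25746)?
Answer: 43437/28297 ≈ 1.5350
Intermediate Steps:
(-50057 + (-19262 - 17555))/(-30848 - 25746) = (-50057 - 36817)/(-56594) = -86874*(-1/56594) = 43437/28297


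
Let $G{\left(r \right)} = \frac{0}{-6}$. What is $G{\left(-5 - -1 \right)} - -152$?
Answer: $152$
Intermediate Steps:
$G{\left(r \right)} = 0$ ($G{\left(r \right)} = 0 \left(- \frac{1}{6}\right) = 0$)
$G{\left(-5 - -1 \right)} - -152 = 0 - -152 = 0 + 152 = 152$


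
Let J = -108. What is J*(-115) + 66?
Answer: 12486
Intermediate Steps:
J*(-115) + 66 = -108*(-115) + 66 = 12420 + 66 = 12486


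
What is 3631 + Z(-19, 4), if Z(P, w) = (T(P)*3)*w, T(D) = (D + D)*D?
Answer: 12295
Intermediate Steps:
T(D) = 2*D² (T(D) = (2*D)*D = 2*D²)
Z(P, w) = 6*w*P² (Z(P, w) = ((2*P²)*3)*w = (6*P²)*w = 6*w*P²)
3631 + Z(-19, 4) = 3631 + 6*4*(-19)² = 3631 + 6*4*361 = 3631 + 8664 = 12295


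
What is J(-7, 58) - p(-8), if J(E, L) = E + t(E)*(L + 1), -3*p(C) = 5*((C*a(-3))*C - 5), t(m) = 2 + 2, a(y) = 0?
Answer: 662/3 ≈ 220.67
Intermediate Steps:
t(m) = 4
p(C) = 25/3 (p(C) = -5*((C*0)*C - 5)/3 = -5*(0*C - 5)/3 = -5*(0 - 5)/3 = -5*(-5)/3 = -⅓*(-25) = 25/3)
J(E, L) = 4 + E + 4*L (J(E, L) = E + 4*(L + 1) = E + 4*(1 + L) = E + (4 + 4*L) = 4 + E + 4*L)
J(-7, 58) - p(-8) = (4 - 7 + 4*58) - 1*25/3 = (4 - 7 + 232) - 25/3 = 229 - 25/3 = 662/3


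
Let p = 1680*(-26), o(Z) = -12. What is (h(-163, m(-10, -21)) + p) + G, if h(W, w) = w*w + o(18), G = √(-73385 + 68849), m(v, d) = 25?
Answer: -43067 + 18*I*√14 ≈ -43067.0 + 67.35*I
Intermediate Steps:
G = 18*I*√14 (G = √(-4536) = 18*I*√14 ≈ 67.35*I)
h(W, w) = -12 + w² (h(W, w) = w*w - 12 = w² - 12 = -12 + w²)
p = -43680
(h(-163, m(-10, -21)) + p) + G = ((-12 + 25²) - 43680) + 18*I*√14 = ((-12 + 625) - 43680) + 18*I*√14 = (613 - 43680) + 18*I*√14 = -43067 + 18*I*√14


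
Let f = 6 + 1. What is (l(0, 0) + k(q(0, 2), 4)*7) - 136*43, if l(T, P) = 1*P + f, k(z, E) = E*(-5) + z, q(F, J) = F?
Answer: -5981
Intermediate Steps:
f = 7
k(z, E) = z - 5*E (k(z, E) = -5*E + z = z - 5*E)
l(T, P) = 7 + P (l(T, P) = 1*P + 7 = P + 7 = 7 + P)
(l(0, 0) + k(q(0, 2), 4)*7) - 136*43 = ((7 + 0) + (0 - 5*4)*7) - 136*43 = (7 + (0 - 20)*7) - 5848 = (7 - 20*7) - 5848 = (7 - 140) - 5848 = -133 - 5848 = -5981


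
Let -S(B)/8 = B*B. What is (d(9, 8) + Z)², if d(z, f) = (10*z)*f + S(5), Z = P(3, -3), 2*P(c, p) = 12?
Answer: 276676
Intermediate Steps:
P(c, p) = 6 (P(c, p) = (½)*12 = 6)
S(B) = -8*B² (S(B) = -8*B*B = -8*B²)
Z = 6
d(z, f) = -200 + 10*f*z (d(z, f) = (10*z)*f - 8*5² = 10*f*z - 8*25 = 10*f*z - 200 = -200 + 10*f*z)
(d(9, 8) + Z)² = ((-200 + 10*8*9) + 6)² = ((-200 + 720) + 6)² = (520 + 6)² = 526² = 276676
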